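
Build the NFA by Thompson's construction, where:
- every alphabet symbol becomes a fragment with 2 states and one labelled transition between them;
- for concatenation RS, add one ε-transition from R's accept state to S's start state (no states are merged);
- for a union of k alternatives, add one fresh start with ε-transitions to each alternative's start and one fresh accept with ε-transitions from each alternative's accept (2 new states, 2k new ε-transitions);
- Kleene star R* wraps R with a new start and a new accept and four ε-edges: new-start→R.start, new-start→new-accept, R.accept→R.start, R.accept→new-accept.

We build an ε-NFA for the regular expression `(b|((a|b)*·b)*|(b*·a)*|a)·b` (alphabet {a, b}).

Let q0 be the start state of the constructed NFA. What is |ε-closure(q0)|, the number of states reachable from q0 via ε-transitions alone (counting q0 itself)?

19

Compute the ε-closure size of each fragment's start state recursively; a symbol fragment's start has no outgoing ε-edge, so its closure is just itself (size 1).
  a|b : new start ε-reaches every alternative's start; none of them accept ε, so the new accept is not reached: C = 1 + 1 + 1 = 3
  (a|b)* : C = 1 (new start) + 3 (body) + 1 (new accept) = 5
  (a|b)*·b : C = 5 + 1 = 6 (closure spills across the concat boundary because the left factor accepts ε)
  ((a|b)*·b)* : new start has ε-edges to the inner start and to the new accept, so C = 2 + 6 = 8
  b* : C = 1 (new start) + 1 (body) + 1 (new accept) = 3
  b*·a : the left operand accepts ε, so the closure extends into the next operand (via the concat ε-link); C = 3 + 1 = 4
  (b*·a)* : the star's fresh start ε-reaches both the body's start and the fresh accept: C = 2 + 4 = 6
  b|((a|b)*·b)*|(b*·a)*|a : new start ε-reaches every alternative's start; at least one alternative accepts ε, so the union's new accept is reached too: C = 1 + 1 + 8 + 6 + 1 + 1 = 18
  (b|((a|b)*·b)*|(b*·a)*|a)·b : C = 18 + 1 = 19 (closure spills across the concat boundary because the left factor accepts ε)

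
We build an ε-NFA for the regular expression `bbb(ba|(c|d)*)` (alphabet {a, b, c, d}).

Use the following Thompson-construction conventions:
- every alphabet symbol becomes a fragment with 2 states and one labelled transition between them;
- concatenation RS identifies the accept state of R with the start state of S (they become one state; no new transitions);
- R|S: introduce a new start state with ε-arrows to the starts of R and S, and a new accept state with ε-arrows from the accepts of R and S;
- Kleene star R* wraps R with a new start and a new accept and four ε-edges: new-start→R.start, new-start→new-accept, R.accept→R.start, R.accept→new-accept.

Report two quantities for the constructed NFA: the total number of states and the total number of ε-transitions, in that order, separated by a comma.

Building bottom-up:
Each of the 7 symbol leaves contributes 2 states and 0 ε-transitions.
  ba : 3 states, 0 ε-transitions
  c|d : 6 states, 4 ε-transitions
  (c|d)* : 8 states, 8 ε-transitions
  ba|(c|d)* : 13 states, 12 ε-transitions
  bbb(ba|(c|d)*) : 16 states, 12 ε-transitions

16, 12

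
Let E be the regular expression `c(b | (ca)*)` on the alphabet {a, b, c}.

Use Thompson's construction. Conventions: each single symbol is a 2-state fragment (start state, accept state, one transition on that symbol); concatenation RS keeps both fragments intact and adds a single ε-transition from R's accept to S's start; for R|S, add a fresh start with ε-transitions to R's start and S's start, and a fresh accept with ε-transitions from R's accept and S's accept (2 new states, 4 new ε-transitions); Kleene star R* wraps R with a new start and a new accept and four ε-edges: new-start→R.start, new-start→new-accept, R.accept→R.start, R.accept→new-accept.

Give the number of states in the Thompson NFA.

Recursing over subexpressions:
Each of the 4 symbol leaves contributes a 2-state fragment.
  ca — 4 states
  (ca)* — 6 states
  b | (ca)* — 10 states
  c(b | (ca)*) — 12 states

12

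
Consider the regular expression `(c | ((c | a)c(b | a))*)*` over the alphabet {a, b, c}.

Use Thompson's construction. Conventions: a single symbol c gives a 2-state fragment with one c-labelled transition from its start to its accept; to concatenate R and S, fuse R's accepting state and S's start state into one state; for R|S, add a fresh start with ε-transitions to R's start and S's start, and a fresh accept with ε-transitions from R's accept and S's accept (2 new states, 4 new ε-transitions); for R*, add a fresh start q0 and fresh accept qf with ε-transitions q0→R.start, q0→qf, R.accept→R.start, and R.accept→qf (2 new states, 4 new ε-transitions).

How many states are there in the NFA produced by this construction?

Building bottom-up:
Each of the 6 symbol leaves contributes a 2-state fragment.
  c | a : 6 states
  b | a : 6 states
  (c | a)c(b | a) : 12 states
  ((c | a)c(b | a))* : 14 states
  c | ((c | a)c(b | a))* : 18 states
  (c | ((c | a)c(b | a))*)* : 20 states

20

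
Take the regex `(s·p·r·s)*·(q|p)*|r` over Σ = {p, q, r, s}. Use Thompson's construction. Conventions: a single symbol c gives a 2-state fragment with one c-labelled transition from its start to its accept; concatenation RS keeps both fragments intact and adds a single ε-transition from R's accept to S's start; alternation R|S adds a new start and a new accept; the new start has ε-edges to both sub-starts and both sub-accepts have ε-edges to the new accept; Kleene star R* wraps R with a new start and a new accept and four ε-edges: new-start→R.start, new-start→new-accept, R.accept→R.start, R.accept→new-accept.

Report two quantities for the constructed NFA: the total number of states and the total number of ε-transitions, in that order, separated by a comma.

Per subexpression:
Each of the 7 symbol leaves contributes 2 states and 0 ε-transitions.
  s·p·r·s → 8 states, 3 ε-transitions
  (s·p·r·s)* → 10 states, 7 ε-transitions
  q|p → 6 states, 4 ε-transitions
  (q|p)* → 8 states, 8 ε-transitions
  (s·p·r·s)*·(q|p)* → 18 states, 16 ε-transitions
  (s·p·r·s)*·(q|p)*|r → 22 states, 20 ε-transitions

22, 20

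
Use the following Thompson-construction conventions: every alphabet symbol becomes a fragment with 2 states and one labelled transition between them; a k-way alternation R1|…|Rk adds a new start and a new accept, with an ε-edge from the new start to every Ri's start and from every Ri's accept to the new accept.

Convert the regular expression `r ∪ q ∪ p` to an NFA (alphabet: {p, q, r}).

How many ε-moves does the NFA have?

6

Building bottom-up:
Each of the 3 symbol leaves contributes 0 ε-transitions.
  r ∪ q ∪ p = 6 ε-transitions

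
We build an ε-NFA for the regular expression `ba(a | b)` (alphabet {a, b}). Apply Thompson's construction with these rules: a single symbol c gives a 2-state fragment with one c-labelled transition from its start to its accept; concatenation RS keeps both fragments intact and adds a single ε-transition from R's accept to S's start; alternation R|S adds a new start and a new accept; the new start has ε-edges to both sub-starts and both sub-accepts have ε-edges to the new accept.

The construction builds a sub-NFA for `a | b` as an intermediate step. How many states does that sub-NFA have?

6

Fragment for `a | b`:
Each of the 2 symbol leaves contributes a 2-state fragment.
  a | b → 6 states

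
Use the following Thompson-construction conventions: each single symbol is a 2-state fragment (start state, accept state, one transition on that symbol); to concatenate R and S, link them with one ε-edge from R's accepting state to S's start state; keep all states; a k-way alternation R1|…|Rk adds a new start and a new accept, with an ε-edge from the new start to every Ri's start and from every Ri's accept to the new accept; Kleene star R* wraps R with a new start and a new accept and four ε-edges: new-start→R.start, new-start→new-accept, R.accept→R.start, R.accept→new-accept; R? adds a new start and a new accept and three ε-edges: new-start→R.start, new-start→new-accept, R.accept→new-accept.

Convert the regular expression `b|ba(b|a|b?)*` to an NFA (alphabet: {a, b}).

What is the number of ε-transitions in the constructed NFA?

Recursing over subexpressions:
Each of the 6 symbol leaves contributes 0 ε-transitions.
  b? : 3 ε-transitions
  b|a|b? : 9 ε-transitions
  (b|a|b?)* : 13 ε-transitions
  ba(b|a|b?)* : 15 ε-transitions
  b|ba(b|a|b?)* : 19 ε-transitions

19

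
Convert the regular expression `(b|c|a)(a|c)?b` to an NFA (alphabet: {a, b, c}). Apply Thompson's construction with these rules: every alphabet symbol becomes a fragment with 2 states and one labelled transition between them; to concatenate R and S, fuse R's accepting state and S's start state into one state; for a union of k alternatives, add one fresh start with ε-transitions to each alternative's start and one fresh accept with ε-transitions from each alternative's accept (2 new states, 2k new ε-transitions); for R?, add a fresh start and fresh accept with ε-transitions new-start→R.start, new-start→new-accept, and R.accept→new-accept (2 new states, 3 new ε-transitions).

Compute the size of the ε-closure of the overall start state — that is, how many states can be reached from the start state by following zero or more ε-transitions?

Work bottom-up. For each fragment F, track |ε-closure(F.start)| and whether F's accept lies in that closure (i.e. whether F accepts ε). A single-symbol fragment has closure size 1 and does not accept ε.
  b|c|a — |ε-closure| = 1 + 1 + 1 + 1 = 4 (the new accept is not ε-reachable since no branch accepts ε)
  a|c — new start ε-reaches every alternative's start; none of them accept ε, so the new accept is not reached: |ε-closure| = 1 + 1 + 1 = 3
  (a|c)? — new start has ε-edges to the inner start and to the new accept, so |ε-closure| = 2 + 3 = 5
  (b|c|a)(a|c)?b — same as the first factor's closure: |ε-closure| = 4

4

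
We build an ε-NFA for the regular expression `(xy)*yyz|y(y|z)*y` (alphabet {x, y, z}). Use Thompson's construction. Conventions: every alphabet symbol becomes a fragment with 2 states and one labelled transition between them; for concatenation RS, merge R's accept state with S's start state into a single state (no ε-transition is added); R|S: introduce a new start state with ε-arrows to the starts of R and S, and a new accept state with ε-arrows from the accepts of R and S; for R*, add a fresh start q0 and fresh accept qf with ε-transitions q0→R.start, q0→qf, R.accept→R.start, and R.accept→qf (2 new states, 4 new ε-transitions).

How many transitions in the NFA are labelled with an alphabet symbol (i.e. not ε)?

9

Recursing over subexpressions:
Each of the 9 symbol leaves contributes exactly 1 symbol transition.
  xy = 2 symbol transitions
  (xy)* = 2 symbol transitions
  (xy)*yyz = 5 symbol transitions
  y|z = 2 symbol transitions
  (y|z)* = 2 symbol transitions
  y(y|z)*y = 4 symbol transitions
  (xy)*yyz|y(y|z)*y = 9 symbol transitions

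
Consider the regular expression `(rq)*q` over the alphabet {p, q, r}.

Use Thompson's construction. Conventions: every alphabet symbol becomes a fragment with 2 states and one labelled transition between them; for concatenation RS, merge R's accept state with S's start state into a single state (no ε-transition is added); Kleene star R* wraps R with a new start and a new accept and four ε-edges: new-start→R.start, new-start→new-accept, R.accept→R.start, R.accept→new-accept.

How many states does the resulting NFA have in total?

6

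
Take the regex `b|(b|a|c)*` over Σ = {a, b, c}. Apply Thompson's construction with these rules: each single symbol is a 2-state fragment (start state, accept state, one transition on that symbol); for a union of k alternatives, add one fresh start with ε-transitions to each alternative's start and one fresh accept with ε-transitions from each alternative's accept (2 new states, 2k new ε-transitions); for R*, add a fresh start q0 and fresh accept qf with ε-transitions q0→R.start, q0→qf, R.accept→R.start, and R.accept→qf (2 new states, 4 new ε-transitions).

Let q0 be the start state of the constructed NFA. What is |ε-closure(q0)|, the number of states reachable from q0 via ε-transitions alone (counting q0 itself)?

9

Let C(F) = |ε-closure(F.start)| within fragment F, and note whether F accepts ε. Symbol fragments have C = 1 and do not accept ε. Then:
  b|a|c : new start ε-reaches every alternative's start; none of them accept ε, so the new accept is not reached: C = 1 + 1 + 1 + 1 = 4
  (b|a|c)* : C = 1 (new start) + 4 (body) + 1 (new accept) = 6
  b|(b|a|c)* : new start ε-reaches every alternative's start; at least one alternative accepts ε, so the union's new accept is reached too: C = 1 + 1 + 6 + 1 = 9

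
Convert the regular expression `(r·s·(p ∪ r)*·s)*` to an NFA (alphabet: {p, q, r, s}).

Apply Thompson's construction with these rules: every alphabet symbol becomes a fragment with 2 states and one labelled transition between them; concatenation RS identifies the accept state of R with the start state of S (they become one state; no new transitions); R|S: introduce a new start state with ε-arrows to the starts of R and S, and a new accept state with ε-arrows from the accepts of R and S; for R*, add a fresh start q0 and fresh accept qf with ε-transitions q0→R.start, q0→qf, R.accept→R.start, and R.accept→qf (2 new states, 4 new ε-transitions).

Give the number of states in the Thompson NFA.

13

Recursing over subexpressions:
Each of the 5 symbol leaves contributes a 2-state fragment.
  p ∪ r → 6 states
  (p ∪ r)* → 8 states
  r·s·(p ∪ r)*·s → 11 states
  (r·s·(p ∪ r)*·s)* → 13 states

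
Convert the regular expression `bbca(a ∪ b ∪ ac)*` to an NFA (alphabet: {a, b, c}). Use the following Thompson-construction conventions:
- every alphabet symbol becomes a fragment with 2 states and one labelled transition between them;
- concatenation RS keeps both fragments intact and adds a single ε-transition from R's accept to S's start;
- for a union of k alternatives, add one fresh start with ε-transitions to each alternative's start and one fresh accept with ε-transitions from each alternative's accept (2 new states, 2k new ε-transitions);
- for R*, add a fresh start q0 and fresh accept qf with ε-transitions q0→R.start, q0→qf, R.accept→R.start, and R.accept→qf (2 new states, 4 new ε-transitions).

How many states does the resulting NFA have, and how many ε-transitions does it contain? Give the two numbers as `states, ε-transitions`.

Per subexpression:
Each of the 8 symbol leaves contributes 2 states and 0 ε-transitions.
  ac : 4 states, 1 ε-transition
  a ∪ b ∪ ac : 10 states, 7 ε-transitions
  (a ∪ b ∪ ac)* : 12 states, 11 ε-transitions
  bbca(a ∪ b ∪ ac)* : 20 states, 15 ε-transitions

20, 15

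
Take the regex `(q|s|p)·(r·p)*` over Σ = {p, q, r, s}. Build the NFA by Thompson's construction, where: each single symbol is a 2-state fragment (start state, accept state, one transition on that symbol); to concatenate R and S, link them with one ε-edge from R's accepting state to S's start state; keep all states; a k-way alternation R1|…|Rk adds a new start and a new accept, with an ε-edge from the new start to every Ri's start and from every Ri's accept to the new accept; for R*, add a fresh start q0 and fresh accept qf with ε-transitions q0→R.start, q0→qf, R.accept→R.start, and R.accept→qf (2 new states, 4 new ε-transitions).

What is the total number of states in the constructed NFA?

14

By structural recursion:
Each of the 5 symbol leaves contributes a 2-state fragment.
  q|s|p = 8 states
  r·p = 4 states
  (r·p)* = 6 states
  (q|s|p)·(r·p)* = 14 states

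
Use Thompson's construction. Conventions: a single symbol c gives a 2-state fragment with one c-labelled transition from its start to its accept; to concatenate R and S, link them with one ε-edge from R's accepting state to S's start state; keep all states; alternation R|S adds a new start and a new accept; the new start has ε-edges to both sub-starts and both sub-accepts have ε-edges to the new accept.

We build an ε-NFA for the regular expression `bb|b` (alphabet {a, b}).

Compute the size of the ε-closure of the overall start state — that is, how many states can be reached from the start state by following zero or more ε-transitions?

Compute the ε-closure size of each fragment's start state recursively; a symbol fragment's start has no outgoing ε-edge, so its closure is just itself (size 1).
  bb — |ε-closure| equals the left operand's closure size = 1 (its accept is not ε-reachable, so the closure stops there)
  bb|b — new start ε-reaches every alternative's start; none of them accept ε, so the new accept is not reached: |ε-closure| = 1 + 1 + 1 = 3

3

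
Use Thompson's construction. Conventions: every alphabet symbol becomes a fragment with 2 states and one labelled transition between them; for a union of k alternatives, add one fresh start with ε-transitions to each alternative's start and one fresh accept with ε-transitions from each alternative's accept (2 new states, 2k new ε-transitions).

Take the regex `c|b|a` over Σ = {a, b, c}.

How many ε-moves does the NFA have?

Bottom-up over the parse tree:
Each of the 3 symbol leaves contributes 0 ε-transitions.
  c|b|a → 6 ε-transitions

6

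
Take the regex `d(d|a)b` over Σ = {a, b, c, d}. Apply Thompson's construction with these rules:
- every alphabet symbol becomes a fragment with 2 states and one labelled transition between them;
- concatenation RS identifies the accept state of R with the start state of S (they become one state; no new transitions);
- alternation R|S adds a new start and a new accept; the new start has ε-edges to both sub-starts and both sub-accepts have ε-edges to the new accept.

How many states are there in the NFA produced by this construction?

8

Per subexpression:
Each of the 4 symbol leaves contributes a 2-state fragment.
  d|a = 6 states
  d(d|a)b = 8 states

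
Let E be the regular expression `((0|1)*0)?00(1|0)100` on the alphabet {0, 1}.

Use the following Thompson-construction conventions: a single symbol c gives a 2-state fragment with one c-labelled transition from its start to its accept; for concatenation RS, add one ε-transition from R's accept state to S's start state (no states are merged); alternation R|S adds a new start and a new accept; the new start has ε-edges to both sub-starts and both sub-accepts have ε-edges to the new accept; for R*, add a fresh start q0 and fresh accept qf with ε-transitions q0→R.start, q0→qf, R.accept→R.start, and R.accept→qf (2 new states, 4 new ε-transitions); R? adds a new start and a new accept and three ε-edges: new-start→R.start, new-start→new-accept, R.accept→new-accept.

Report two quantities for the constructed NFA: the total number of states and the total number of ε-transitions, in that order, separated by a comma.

By structural recursion:
Each of the 10 symbol leaves contributes 2 states and 0 ε-transitions.
  0|1 : 6 states, 4 ε-transitions
  (0|1)* : 8 states, 8 ε-transitions
  (0|1)*0 : 10 states, 9 ε-transitions
  ((0|1)*0)? : 12 states, 12 ε-transitions
  1|0 : 6 states, 4 ε-transitions
  ((0|1)*0)?00(1|0)100 : 28 states, 22 ε-transitions

28, 22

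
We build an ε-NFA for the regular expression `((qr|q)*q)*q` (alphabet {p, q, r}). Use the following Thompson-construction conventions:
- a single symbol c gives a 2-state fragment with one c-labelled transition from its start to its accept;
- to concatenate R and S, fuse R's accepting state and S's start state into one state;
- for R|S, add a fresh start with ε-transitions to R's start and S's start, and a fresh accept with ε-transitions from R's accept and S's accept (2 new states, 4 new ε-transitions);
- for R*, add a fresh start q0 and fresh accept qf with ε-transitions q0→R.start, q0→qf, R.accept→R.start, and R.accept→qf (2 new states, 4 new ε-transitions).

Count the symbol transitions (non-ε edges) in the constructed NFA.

5

By structural recursion:
Each of the 5 symbol leaves contributes exactly 1 symbol transition.
  qr : 2 symbol transitions
  qr|q : 3 symbol transitions
  (qr|q)* : 3 symbol transitions
  (qr|q)*q : 4 symbol transitions
  ((qr|q)*q)* : 4 symbol transitions
  ((qr|q)*q)*q : 5 symbol transitions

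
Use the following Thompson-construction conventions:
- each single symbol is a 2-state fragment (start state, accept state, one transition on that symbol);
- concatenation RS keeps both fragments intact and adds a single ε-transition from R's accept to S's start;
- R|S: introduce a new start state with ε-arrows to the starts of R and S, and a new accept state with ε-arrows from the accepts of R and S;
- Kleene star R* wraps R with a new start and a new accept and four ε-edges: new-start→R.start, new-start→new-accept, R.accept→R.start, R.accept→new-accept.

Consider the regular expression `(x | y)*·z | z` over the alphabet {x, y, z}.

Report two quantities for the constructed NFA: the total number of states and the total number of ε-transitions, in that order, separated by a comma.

14, 13

By structural recursion:
Each of the 4 symbol leaves contributes 2 states and 0 ε-transitions.
  x | y — 6 states, 4 ε-transitions
  (x | y)* — 8 states, 8 ε-transitions
  (x | y)*·z — 10 states, 9 ε-transitions
  (x | y)*·z | z — 14 states, 13 ε-transitions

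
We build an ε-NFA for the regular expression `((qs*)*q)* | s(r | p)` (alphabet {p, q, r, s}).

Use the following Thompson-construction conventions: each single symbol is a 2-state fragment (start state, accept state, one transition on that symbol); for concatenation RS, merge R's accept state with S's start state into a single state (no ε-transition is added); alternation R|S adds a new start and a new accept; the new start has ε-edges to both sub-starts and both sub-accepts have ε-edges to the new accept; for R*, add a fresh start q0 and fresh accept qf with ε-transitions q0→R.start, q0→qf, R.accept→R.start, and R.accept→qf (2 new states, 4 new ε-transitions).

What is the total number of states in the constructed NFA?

19

Building bottom-up:
Each of the 6 symbol leaves contributes a 2-state fragment.
  s* → 4 states
  qs* → 5 states
  (qs*)* → 7 states
  (qs*)*q → 8 states
  ((qs*)*q)* → 10 states
  r | p → 6 states
  s(r | p) → 7 states
  ((qs*)*q)* | s(r | p) → 19 states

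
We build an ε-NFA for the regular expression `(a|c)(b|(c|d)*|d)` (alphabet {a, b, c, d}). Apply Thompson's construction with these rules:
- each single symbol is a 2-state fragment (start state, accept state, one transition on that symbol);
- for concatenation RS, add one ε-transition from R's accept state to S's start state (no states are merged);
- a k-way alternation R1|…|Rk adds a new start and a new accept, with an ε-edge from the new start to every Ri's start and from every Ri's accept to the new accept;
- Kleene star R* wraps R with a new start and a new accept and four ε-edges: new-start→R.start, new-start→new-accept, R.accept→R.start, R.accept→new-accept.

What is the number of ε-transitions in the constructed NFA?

Bottom-up over the parse tree:
Each of the 6 symbol leaves contributes 0 ε-transitions.
  a|c — 4 ε-transitions
  c|d — 4 ε-transitions
  (c|d)* — 8 ε-transitions
  b|(c|d)*|d — 14 ε-transitions
  (a|c)(b|(c|d)*|d) — 19 ε-transitions

19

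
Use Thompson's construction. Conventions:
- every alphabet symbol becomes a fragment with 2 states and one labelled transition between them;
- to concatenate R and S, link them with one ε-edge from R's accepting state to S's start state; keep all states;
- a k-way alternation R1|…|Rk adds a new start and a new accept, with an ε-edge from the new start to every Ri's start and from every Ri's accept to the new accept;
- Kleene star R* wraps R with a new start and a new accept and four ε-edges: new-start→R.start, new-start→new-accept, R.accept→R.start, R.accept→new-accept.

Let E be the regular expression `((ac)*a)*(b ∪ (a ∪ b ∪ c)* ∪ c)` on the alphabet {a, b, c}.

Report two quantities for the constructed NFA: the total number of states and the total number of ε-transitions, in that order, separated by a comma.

26, 27

Building bottom-up:
Each of the 8 symbol leaves contributes 2 states and 0 ε-transitions.
  ac = 4 states, 1 ε-transition
  (ac)* = 6 states, 5 ε-transitions
  (ac)*a = 8 states, 6 ε-transitions
  ((ac)*a)* = 10 states, 10 ε-transitions
  a ∪ b ∪ c = 8 states, 6 ε-transitions
  (a ∪ b ∪ c)* = 10 states, 10 ε-transitions
  b ∪ (a ∪ b ∪ c)* ∪ c = 16 states, 16 ε-transitions
  ((ac)*a)*(b ∪ (a ∪ b ∪ c)* ∪ c) = 26 states, 27 ε-transitions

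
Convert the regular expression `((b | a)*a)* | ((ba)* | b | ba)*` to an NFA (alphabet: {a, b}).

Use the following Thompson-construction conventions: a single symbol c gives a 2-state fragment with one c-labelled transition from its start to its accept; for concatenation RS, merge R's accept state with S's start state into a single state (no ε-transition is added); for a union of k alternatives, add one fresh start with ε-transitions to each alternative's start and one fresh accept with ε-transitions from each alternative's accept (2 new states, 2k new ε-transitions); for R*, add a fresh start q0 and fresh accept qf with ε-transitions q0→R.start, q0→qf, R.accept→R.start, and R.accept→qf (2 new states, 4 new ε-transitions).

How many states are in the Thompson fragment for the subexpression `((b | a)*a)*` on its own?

11

Fragment for `((b | a)*a)*`:
Each of the 3 symbol leaves contributes a 2-state fragment.
  b | a = 6 states
  (b | a)* = 8 states
  (b | a)*a = 9 states
  ((b | a)*a)* = 11 states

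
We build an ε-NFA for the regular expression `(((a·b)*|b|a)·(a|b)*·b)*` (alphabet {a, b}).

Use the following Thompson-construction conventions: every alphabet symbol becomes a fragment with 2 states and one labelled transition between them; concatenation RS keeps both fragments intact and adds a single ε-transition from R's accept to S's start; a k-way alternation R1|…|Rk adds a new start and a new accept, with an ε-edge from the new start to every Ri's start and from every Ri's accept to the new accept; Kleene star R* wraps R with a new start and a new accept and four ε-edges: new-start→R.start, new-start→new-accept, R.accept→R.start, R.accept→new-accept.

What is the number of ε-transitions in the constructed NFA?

25

Recursing over subexpressions:
Each of the 7 symbol leaves contributes 0 ε-transitions.
  a·b — 1 ε-transition
  (a·b)* — 5 ε-transitions
  (a·b)*|b|a — 11 ε-transitions
  a|b — 4 ε-transitions
  (a|b)* — 8 ε-transitions
  ((a·b)*|b|a)·(a|b)*·b — 21 ε-transitions
  (((a·b)*|b|a)·(a|b)*·b)* — 25 ε-transitions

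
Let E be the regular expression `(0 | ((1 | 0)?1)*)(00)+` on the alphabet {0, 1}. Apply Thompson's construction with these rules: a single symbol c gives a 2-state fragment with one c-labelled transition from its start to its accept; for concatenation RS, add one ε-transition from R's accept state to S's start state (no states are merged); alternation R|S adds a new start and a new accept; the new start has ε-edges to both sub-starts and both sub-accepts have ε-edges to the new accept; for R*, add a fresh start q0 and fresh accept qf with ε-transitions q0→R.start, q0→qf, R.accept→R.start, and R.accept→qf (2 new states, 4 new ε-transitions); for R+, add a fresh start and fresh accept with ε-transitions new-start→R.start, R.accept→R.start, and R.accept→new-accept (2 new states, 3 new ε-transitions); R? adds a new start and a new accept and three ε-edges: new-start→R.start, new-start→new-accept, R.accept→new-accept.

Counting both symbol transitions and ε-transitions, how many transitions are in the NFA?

27

Bottom-up over the parse tree:
Each of the 6 symbol leaves contributes 1 transition (1 symbol, 0 ε).
  1 | 0 → 6 transitions (2 symbol, 4 ε)
  (1 | 0)? → 9 transitions (2 symbol, 7 ε)
  (1 | 0)?1 → 11 transitions (3 symbol, 8 ε)
  ((1 | 0)?1)* → 15 transitions (3 symbol, 12 ε)
  0 | ((1 | 0)?1)* → 20 transitions (4 symbol, 16 ε)
  00 → 3 transitions (2 symbol, 1 ε)
  (00)+ → 6 transitions (2 symbol, 4 ε)
  (0 | ((1 | 0)?1)*)(00)+ → 27 transitions (6 symbol, 21 ε)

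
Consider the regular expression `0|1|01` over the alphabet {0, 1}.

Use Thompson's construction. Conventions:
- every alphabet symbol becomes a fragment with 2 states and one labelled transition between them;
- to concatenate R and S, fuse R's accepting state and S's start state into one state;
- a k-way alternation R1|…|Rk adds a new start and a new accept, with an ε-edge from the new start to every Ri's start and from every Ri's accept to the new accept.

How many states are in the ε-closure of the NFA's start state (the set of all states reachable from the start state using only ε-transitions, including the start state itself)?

Compute the ε-closure size of each fragment's start state recursively; a symbol fragment's start has no outgoing ε-edge, so its closure is just itself (size 1).
  01 : same as the first factor's closure: |ε-closure| = 1
  0|1|01 : new start ε-reaches every alternative's start; none of them accept ε, so the new accept is not reached: |ε-closure| = 1 + 1 + 1 + 1 = 4

4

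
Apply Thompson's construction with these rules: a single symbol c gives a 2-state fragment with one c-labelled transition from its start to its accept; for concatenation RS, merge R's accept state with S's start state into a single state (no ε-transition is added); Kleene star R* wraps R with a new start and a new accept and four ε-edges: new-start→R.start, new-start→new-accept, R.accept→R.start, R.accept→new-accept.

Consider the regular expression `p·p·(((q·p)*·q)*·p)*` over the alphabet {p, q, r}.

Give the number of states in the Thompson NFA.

Bottom-up over the parse tree:
Each of the 6 symbol leaves contributes a 2-state fragment.
  q·p : 3 states
  (q·p)* : 5 states
  (q·p)*·q : 6 states
  ((q·p)*·q)* : 8 states
  ((q·p)*·q)*·p : 9 states
  (((q·p)*·q)*·p)* : 11 states
  p·p·(((q·p)*·q)*·p)* : 13 states

13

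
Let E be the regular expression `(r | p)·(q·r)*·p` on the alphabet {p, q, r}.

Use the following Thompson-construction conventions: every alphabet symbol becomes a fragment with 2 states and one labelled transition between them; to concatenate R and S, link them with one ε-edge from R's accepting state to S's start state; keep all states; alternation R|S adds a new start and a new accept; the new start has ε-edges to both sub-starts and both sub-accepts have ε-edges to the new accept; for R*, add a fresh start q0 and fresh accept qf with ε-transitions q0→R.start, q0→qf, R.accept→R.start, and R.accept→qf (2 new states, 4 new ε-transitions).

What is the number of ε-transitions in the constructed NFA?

Per subexpression:
Each of the 5 symbol leaves contributes 0 ε-transitions.
  r | p — 4 ε-transitions
  q·r — 1 ε-transition
  (q·r)* — 5 ε-transitions
  (r | p)·(q·r)*·p — 11 ε-transitions

11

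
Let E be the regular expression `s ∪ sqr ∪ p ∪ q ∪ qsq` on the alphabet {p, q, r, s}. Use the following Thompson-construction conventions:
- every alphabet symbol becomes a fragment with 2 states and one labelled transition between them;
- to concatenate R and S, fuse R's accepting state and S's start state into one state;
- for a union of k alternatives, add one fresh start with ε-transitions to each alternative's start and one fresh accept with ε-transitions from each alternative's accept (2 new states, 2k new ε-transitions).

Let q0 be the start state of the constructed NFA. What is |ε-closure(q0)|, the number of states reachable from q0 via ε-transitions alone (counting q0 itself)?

Work bottom-up. For each fragment F, track |ε-closure(F.start)| and whether F's accept lies in that closure (i.e. whether F accepts ε). A single-symbol fragment has closure size 1 and does not accept ε.
  sqr → same as the first factor's closure: |closure| = 1
  qsq → same as the first factor's closure: |closure| = 1
  s ∪ sqr ∪ p ∪ q ∪ qsq → |closure| = 1 + 1 + 1 + 1 + 1 + 1 = 6 (the new accept is not ε-reachable since no branch accepts ε)

6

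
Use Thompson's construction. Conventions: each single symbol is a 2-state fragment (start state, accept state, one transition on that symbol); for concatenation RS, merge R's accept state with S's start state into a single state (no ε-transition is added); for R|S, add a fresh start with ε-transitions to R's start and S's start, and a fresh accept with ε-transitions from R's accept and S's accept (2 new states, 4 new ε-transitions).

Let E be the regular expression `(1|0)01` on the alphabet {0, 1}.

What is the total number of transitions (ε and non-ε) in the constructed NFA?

8

By structural recursion:
Each of the 4 symbol leaves contributes 1 transition (1 symbol, 0 ε).
  1|0 — 6 transitions (2 symbol, 4 ε)
  (1|0)01 — 8 transitions (4 symbol, 4 ε)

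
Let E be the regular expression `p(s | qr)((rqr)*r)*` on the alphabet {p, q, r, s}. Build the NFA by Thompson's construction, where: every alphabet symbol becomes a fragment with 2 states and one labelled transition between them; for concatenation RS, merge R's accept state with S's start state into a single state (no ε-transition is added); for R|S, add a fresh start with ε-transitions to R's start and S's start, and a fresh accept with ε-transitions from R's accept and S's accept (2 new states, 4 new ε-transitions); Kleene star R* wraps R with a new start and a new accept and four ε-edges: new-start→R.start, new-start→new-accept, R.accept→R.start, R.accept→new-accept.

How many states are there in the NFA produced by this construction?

By structural recursion:
Each of the 8 symbol leaves contributes a 2-state fragment.
  qr — 3 states
  s | qr — 7 states
  rqr — 4 states
  (rqr)* — 6 states
  (rqr)*r — 7 states
  ((rqr)*r)* — 9 states
  p(s | qr)((rqr)*r)* — 16 states

16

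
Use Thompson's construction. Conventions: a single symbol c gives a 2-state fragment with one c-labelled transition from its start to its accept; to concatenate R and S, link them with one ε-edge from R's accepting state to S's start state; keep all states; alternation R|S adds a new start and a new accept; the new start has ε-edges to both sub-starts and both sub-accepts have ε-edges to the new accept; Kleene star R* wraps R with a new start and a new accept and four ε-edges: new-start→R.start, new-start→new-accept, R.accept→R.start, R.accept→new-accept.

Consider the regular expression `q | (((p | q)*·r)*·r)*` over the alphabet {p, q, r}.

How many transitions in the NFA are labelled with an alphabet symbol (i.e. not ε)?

By structural recursion:
Each of the 5 symbol leaves contributes exactly 1 symbol transition.
  p | q — 2 symbol transitions
  (p | q)* — 2 symbol transitions
  (p | q)*·r — 3 symbol transitions
  ((p | q)*·r)* — 3 symbol transitions
  ((p | q)*·r)*·r — 4 symbol transitions
  (((p | q)*·r)*·r)* — 4 symbol transitions
  q | (((p | q)*·r)*·r)* — 5 symbol transitions

5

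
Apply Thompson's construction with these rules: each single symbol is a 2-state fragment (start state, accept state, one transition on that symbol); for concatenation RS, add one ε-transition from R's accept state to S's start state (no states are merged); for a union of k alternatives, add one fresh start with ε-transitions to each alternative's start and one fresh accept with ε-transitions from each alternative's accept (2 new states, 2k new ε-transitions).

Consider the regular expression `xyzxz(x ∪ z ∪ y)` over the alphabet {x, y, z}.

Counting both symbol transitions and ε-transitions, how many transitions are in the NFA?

Recursing over subexpressions:
Each of the 8 symbol leaves contributes 1 transition (1 symbol, 0 ε).
  x ∪ z ∪ y → 9 transitions (3 symbol, 6 ε)
  xyzxz(x ∪ z ∪ y) → 19 transitions (8 symbol, 11 ε)

19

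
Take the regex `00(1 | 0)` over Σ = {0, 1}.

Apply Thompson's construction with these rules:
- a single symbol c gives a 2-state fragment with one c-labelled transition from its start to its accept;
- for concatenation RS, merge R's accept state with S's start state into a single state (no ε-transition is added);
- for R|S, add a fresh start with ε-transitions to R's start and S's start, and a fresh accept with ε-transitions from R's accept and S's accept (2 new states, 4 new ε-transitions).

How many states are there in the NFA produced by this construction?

8

Bottom-up over the parse tree:
Each of the 4 symbol leaves contributes a 2-state fragment.
  1 | 0 → 6 states
  00(1 | 0) → 8 states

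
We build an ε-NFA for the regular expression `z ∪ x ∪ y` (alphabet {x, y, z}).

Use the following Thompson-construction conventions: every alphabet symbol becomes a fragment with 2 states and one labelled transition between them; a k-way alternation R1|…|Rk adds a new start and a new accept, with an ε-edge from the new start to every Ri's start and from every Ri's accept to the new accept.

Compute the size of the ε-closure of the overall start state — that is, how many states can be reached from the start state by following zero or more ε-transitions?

4

Compute the ε-closure size of each fragment's start state recursively; a symbol fragment's start has no outgoing ε-edge, so its closure is just itself (size 1).
  z ∪ x ∪ y — new start ε-reaches every alternative's start; none of them accept ε, so the new accept is not reached: C = 1 + 1 + 1 + 1 = 4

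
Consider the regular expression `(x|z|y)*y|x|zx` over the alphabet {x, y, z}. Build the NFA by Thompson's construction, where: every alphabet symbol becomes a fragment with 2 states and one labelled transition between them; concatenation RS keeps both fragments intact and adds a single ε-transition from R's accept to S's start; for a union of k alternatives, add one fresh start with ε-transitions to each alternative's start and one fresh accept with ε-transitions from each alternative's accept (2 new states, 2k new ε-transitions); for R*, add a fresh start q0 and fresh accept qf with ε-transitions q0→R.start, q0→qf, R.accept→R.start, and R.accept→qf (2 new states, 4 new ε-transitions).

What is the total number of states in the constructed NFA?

20

Per subexpression:
Each of the 7 symbol leaves contributes a 2-state fragment.
  x|z|y → 8 states
  (x|z|y)* → 10 states
  (x|z|y)*y → 12 states
  zx → 4 states
  (x|z|y)*y|x|zx → 20 states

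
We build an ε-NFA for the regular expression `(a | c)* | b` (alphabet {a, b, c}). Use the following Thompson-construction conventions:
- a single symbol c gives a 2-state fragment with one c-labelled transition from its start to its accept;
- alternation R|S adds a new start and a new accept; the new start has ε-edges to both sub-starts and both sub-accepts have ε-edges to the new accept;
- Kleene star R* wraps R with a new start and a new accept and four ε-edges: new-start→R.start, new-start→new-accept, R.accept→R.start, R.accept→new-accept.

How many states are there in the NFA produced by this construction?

12

Building bottom-up:
Each of the 3 symbol leaves contributes a 2-state fragment.
  a | c → 6 states
  (a | c)* → 8 states
  (a | c)* | b → 12 states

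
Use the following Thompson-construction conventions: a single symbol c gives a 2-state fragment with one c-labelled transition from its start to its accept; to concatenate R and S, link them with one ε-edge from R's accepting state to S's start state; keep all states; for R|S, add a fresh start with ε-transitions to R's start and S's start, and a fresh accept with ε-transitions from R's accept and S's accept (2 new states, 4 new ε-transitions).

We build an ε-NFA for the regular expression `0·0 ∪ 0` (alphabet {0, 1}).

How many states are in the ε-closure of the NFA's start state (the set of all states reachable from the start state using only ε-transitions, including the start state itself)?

3

Let C(F) = |ε-closure(F.start)| within fragment F, and note whether F accepts ε. Symbol fragments have C = 1 and do not accept ε. Then:
  0·0 → same as the first factor's closure: |closure| = 1
  0·0 ∪ 0 → |closure| = 1 + 1 + 1 = 3 (the new accept is not ε-reachable since no branch accepts ε)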